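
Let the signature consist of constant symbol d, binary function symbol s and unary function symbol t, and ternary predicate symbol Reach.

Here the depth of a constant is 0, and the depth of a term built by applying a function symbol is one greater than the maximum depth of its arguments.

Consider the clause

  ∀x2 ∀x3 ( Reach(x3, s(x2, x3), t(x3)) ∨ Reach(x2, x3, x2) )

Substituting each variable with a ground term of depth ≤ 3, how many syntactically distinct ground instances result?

Ground terms of depth ≤ 3:
  Let N_k = |{terms of depth ≤ k}|. Then N_0 = 1 and N_k = 1 + N_{k-1}^2 + N_{k-1} for k ≥ 1 (one summand per function symbol, arity giving the exponent).
  N_0 = 1
  N_1 = 1 + 1^2 + 1 = 3
  N_2 = 1 + 3^2 + 3 = 13
  N_3 = 1 + 13^2 + 13 = 183
So there are 183 ground terms available for substitution.
The body mentions every one of the 2 quantified variables; since ground terms form a free algebra, no two substitutions collapse to the same formula.
Number of ground instances = 183^2 = 33489.

33489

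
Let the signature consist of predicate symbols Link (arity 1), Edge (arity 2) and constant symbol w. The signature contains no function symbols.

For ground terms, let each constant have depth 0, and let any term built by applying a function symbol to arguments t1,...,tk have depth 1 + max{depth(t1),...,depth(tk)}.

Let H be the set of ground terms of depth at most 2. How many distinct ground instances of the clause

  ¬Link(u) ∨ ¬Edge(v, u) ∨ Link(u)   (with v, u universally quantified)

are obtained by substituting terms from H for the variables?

Ground terms of depth ≤ 2:
  With no function symbols every ground term is a constant, so there is exactly 1 ground term at every depth bound.
  N_0 = 1
  N_1 = 1
  N_2 = 1
  Explicitly: w.
So there is exactly 1 ground term available for substitution.
Each of v, u ranges independently over the available ground terms, and distinct assignments produce distinct instances.
Number of ground instances = 1^2 = 1.

1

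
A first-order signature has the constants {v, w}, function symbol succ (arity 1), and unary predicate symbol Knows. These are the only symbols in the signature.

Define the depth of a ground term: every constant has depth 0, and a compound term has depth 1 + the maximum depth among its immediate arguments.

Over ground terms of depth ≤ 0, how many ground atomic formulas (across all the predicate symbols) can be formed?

First count ground terms of depth ≤ 0.
Count level by level. With function symbols succ/1, the terms of depth ≤ k are the 2 constants together with each function applied to depth-≤(k−1) tuples, so N_k = 2 + N_{k-1}.
N_0 = 2
So |H| = 2.
Ground atoms are formed by filling each argument slot of a predicate with a term from H, so an r-ary predicate gives |H|^r atoms:
  Knows: 2
Total ground atoms: 2.

2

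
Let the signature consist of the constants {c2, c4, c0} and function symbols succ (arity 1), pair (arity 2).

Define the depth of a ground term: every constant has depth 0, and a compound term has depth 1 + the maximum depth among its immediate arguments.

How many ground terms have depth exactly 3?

Let N_k = |{terms of depth ≤ k}|. Then N_0 = 3 and N_k = 3 + N_{k-1} + N_{k-1}^2 for k ≥ 1 (one summand per function symbol, arity giving the exponent).
N_0 = 3
N_1 = 3 + 3 + 3^2 = 15
N_2 = 3 + 15 + 15^2 = 243
N_3 = 3 + 243 + 243^2 = 59295
Terms of depth exactly 3: N_3 − N_2 = 59295 − 243 = 59052.

59052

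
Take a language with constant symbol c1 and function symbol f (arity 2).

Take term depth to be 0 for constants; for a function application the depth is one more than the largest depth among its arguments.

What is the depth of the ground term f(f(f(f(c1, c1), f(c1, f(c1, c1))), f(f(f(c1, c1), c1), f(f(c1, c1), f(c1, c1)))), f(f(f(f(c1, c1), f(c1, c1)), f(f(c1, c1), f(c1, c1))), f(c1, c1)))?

5

depth(f(c1, c1)) = 1 + max(0, 0) = 1
depth(f(c1, f(c1, c1))) = 1 + max(0, 1) = 2
depth(f(f(c1, c1), f(c1, f(c1, c1)))) = 1 + max(1, 2) = 3
depth(f(f(c1, c1), c1)) = 1 + max(1, 0) = 2
depth(f(f(c1, c1), f(c1, c1))) = 1 + max(1, 1) = 2
depth(f(f(f(c1, c1), c1), f(f(c1, c1), f(c1, c1)))) = 1 + max(2, 2) = 3
depth(f(f(f(c1, c1), f(c1, f(c1, c1))), f(f(f(c1, c1), c1), f(f(c1, c1), f(c1, c1))))) = 1 + max(3, 3) = 4
depth(f(f(f(c1, c1), f(c1, c1)), f(f(c1, c1), f(c1, c1)))) = 1 + max(2, 2) = 3
depth(f(f(f(f(c1, c1), f(c1, c1)), f(f(c1, c1), f(c1, c1))), f(c1, c1))) = 1 + max(3, 1) = 4
depth(f(f(f(f(c1, c1), f(c1, f(c1, c1))), f(f(f(c1, c1), c1), f(f(c1, c1), f(c1, c1)))), f(f(f(f(c1, c1), f(c1, c1)), f(f(c1, c1), f(c1, c1))), f(c1, c1)))) = 1 + max(4, 4) = 5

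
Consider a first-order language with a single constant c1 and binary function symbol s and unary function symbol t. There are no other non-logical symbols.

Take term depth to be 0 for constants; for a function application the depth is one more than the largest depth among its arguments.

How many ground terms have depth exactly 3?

Count level by level. With function symbols s/2, t/1, the terms of depth ≤ k are the 1 constant together with each function applied to depth-≤(k−1) tuples, so N_k = 1 + N_{k-1}^2 + N_{k-1}.
N_0 = 1
N_1 = 1 + 1^2 + 1 = 3
N_2 = 1 + 3^2 + 3 = 13
N_3 = 1 + 13^2 + 13 = 183
Terms of depth exactly 3: N_3 − N_2 = 183 − 13 = 170.

170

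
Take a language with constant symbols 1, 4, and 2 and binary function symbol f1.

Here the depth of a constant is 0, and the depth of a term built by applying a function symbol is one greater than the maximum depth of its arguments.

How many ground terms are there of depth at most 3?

21612

If N_k denotes the number of depth-≤k ground terms, the 3 constants give N_0 = 3, and each function symbol of arity r contributes N_{k-1}^r new terms at level k: N_k = 3 + N_{k-1}^2.
N_0 = 3
N_1 = 3 + 3^2 = 12
N_2 = 3 + 12^2 = 147
N_3 = 3 + 147^2 = 21612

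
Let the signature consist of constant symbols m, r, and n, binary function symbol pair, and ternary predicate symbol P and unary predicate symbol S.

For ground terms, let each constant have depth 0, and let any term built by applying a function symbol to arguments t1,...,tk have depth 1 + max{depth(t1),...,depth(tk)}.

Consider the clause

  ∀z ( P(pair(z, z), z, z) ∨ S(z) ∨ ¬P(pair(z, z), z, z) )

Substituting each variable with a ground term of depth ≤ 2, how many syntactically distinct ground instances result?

147

Ground terms of depth ≤ 2:
  If N_k denotes the number of depth-≤k ground terms, the 3 constants give N_0 = 3, and each function symbol of arity r contributes N_{k-1}^r new terms at level k: N_k = 3 + N_{k-1}^2.
  N_0 = 3
  N_1 = 3 + 3^2 = 12
  N_2 = 3 + 12^2 = 147
So there are 147 ground terms available for substitution.
The variable z ranges independently over the available ground terms, and distinct assignments produce distinct instances.
Number of ground instances = 147.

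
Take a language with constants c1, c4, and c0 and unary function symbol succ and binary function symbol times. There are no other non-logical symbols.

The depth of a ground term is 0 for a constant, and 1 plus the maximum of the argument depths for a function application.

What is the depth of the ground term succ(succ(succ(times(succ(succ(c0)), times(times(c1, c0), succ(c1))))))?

6

depth(succ(c0)) = 1 + depth(c0) = 1 + 0 = 1
depth(succ(succ(c0))) = 1 + depth(succ(c0)) = 1 + 1 = 2
depth(times(c1, c0)) = 1 + max(0, 0) = 1
depth(succ(c1)) = 1 + depth(c1) = 1 + 0 = 1
depth(times(times(c1, c0), succ(c1))) = 1 + max(1, 1) = 2
depth(times(succ(succ(c0)), times(times(c1, c0), succ(c1)))) = 1 + max(2, 2) = 3
depth(succ(times(succ(succ(c0)), times(times(c1, c0), succ(c1))))) = 1 + depth(times(succ(succ(c0)), times(times(c1, c0), succ(c1)))) = 1 + 3 = 4
depth(succ(succ(times(succ(succ(c0)), times(times(c1, c0), succ(c1)))))) = 1 + depth(succ(times(succ(succ(c0)), times(times(c1, c0), succ(c1))))) = 1 + 4 = 5
depth(succ(succ(succ(times(succ(succ(c0)), times(times(c1, c0), succ(c1))))))) = 1 + depth(succ(succ(times(succ(succ(c0)), times(times(c1, c0), succ(c1)))))) = 1 + 5 = 6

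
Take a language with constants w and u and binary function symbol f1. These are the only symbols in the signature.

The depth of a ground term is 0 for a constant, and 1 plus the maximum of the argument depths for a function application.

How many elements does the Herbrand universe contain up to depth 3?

1446

Write N_k for the number of ground terms of depth ≤ k. A term of depth ≤ k is either a constant or a function symbol applied to arguments of depth ≤ k−1, so N_k = 2 + N_{k-1}^2.
N_0 = 2
N_1 = 2 + 2^2 = 6
N_2 = 2 + 6^2 = 38
N_3 = 2 + 38^2 = 1446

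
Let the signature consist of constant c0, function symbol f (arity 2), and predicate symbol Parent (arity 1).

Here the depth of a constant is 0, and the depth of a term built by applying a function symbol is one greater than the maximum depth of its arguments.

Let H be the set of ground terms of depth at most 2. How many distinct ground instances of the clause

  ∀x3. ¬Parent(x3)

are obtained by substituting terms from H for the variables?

5

Ground terms of depth ≤ 2:
  Let N_k count ground terms of depth at most k. Each non-constant term of depth ≤ k is some function symbol applied to depth-≤(k−1) arguments, giving N_k = 1 + N_{k-1}^2.
  N_0 = 1
  N_1 = 1 + 1^2 = 2
  N_2 = 1 + 2^2 = 5
  Explicitly: c0, f(c0, c0), f(c0, f(c0, c0)), f(f(c0, c0), c0), f(f(c0, c0), f(c0, c0)).
So there are 5 ground terms available for substitution.
The clause has 1 distinct variable (x3), which appears in the body. In the free term algebra distinct substitutions yield syntactically distinct ground instances.
Number of ground instances = 5.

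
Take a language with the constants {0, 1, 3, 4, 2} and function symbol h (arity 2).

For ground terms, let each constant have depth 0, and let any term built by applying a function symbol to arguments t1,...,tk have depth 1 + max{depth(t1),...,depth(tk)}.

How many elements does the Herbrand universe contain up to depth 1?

If N_k denotes the number of depth-≤k ground terms, the 5 constants give N_0 = 5, and each function symbol of arity r contributes N_{k-1}^r new terms at level k: N_k = 5 + N_{k-1}^2.
N_0 = 5
N_1 = 5 + 5^2 = 30

30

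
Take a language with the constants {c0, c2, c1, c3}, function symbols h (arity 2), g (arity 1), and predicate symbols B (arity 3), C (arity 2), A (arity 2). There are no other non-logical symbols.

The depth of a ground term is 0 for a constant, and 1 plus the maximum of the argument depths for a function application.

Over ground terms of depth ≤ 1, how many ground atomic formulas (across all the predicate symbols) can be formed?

14976

First count ground terms of depth ≤ 1.
Let N_k = |{terms of depth ≤ k}|. Then N_0 = 4 and N_k = 4 + N_{k-1}^2 + N_{k-1} for k ≥ 1 (one summand per function symbol, arity giving the exponent).
N_0 = 4
N_1 = 4 + 4^2 + 4 = 24
So |H| = 24.
Ground atoms are formed by filling each argument slot of a predicate with a term from H, so an r-ary predicate gives |H|^r atoms:
  B: 24^3 = 13824;  C: 24^2 = 576;  A: 24^2 = 576
Total ground atoms: 13824 + 576 + 576 = 14976.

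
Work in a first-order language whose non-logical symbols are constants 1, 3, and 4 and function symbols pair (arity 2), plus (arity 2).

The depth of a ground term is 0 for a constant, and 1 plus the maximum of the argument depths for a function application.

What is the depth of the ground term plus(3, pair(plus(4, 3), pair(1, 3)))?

depth(plus(4, 3)) = 1 + max(0, 0) = 1
depth(pair(1, 3)) = 1 + max(0, 0) = 1
depth(pair(plus(4, 3), pair(1, 3))) = 1 + max(1, 1) = 2
depth(plus(3, pair(plus(4, 3), pair(1, 3)))) = 1 + max(0, 2) = 3

3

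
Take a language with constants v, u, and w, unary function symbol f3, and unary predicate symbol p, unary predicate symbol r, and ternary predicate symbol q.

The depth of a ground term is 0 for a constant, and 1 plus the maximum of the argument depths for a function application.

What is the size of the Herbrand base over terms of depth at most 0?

First count ground terms of depth ≤ 0.
Count level by level. With function symbols f3/1, the terms of depth ≤ k are the 3 constants together with each function applied to depth-≤(k−1) tuples, so N_k = 3 + N_{k-1}.
N_0 = 3
So |H| = 3.
A ground atom is a predicate applied to a tuple of terms from H, so the count is the sum over predicates of |H|^arity:
  p: 3;  r: 3;  q: 3^3 = 27
Total ground atoms: 3 + 3 + 27 = 33.

33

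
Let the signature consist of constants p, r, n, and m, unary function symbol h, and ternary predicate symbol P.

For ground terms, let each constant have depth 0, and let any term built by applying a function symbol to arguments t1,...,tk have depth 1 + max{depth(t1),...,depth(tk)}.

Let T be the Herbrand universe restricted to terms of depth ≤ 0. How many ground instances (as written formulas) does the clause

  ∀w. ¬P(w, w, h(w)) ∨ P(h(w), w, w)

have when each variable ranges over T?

Ground terms of depth ≤ 0:
  Let N_k count ground terms of depth at most k. Each non-constant term of depth ≤ k is some function symbol applied to depth-≤(k−1) arguments, giving N_k = 4 + N_{k-1}.
  N_0 = 4
So there are 4 ground terms available for substitution.
The clause has 1 distinct variable (w), which appears in the body. In the free term algebra distinct substitutions yield syntactically distinct ground instances.
Number of ground instances = 4.

4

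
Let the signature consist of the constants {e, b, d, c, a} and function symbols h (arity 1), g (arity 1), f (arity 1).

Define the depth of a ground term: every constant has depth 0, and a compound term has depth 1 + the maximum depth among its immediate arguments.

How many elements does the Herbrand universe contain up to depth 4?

Let N_k = |{terms of depth ≤ k}|. Then N_0 = 5 and N_k = 5 + N_{k-1} + N_{k-1} + N_{k-1} for k ≥ 1 (one summand per function symbol, arity giving the exponent).
N_0 = 5
N_1 = 5 + 5 + 5 + 5 = 20
N_2 = 5 + 20 + 20 + 20 = 65
N_3 = 5 + 65 + 65 + 65 = 200
N_4 = 5 + 200 + 200 + 200 = 605

605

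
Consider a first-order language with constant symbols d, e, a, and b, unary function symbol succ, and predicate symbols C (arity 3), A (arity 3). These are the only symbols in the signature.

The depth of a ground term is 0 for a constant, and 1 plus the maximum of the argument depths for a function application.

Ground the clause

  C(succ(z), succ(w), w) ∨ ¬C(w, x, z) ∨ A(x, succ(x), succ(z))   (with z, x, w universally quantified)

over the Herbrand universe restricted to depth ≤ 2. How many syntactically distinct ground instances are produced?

Ground terms of depth ≤ 2:
  Count level by level. With function symbols succ/1, the terms of depth ≤ k are the 4 constants together with each function applied to depth-≤(k−1) tuples, so N_k = 4 + N_{k-1}.
  N_0 = 4
  N_1 = 4 + 4 = 8
  N_2 = 4 + 8 = 12
  Explicitly: d, e, a, b, succ(d), succ(e), succ(a), succ(b), succ(succ(d)), succ(succ(e)), succ(succ(a)), succ(succ(b)).
So there are 12 ground terms available for substitution.
Each of z, x, w ranges independently over the available ground terms, and distinct assignments produce distinct instances.
Number of ground instances = 12^3 = 1728.

1728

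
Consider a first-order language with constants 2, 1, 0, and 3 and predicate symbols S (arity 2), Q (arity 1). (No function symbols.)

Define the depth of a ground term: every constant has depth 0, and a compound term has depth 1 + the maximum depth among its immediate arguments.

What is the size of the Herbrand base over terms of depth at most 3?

20

First count ground terms of depth ≤ 3.
With no function symbols every ground term is a constant, so there are exactly 4 ground terms at every depth bound.
N_0 = 4
N_1 = 4
N_2 = 4
N_3 = 4
Explicitly: 2, 1, 0, 3.
So |H| = 4.
Ground atoms are formed by filling each argument slot of a predicate with a term from H, so an r-ary predicate gives |H|^r atoms:
  S: 4^2 = 16;  Q: 4
Total ground atoms: 16 + 4 = 20.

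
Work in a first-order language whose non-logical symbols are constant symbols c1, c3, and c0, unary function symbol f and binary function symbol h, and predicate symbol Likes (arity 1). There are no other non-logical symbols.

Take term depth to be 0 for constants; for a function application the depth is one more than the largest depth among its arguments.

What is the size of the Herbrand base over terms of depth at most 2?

First count ground terms of depth ≤ 2.
Count level by level. With function symbols f/1, h/2, the terms of depth ≤ k are the 3 constants together with each function applied to depth-≤(k−1) tuples, so N_k = 3 + N_{k-1} + N_{k-1}^2.
N_0 = 3
N_1 = 3 + 3 + 3^2 = 15
N_2 = 3 + 15 + 15^2 = 243
So |H| = 243.
Each predicate of arity r yields |H|^r ground atoms (one per choice of an r-tuple from H):
  Likes: 243
Total ground atoms: 243.

243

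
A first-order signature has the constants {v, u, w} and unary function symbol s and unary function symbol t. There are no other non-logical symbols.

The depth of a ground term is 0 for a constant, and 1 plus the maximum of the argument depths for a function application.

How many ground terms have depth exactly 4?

48

Let N_k = |{terms of depth ≤ k}|. Then N_0 = 3 and N_k = 3 + N_{k-1} + N_{k-1} for k ≥ 1 (one summand per function symbol, arity giving the exponent).
N_0 = 3
N_1 = 3 + 3 + 3 = 9
N_2 = 3 + 9 + 9 = 21
N_3 = 3 + 21 + 21 = 45
N_4 = 3 + 45 + 45 = 93
Terms of depth exactly 4: N_4 − N_3 = 93 − 45 = 48.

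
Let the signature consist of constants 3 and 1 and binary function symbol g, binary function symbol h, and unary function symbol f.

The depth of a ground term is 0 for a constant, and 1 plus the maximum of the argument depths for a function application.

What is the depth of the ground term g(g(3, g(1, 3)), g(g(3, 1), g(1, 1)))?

depth(g(1, 3)) = 1 + max(0, 0) = 1
depth(g(3, g(1, 3))) = 1 + max(0, 1) = 2
depth(g(3, 1)) = 1 + max(0, 0) = 1
depth(g(1, 1)) = 1 + max(0, 0) = 1
depth(g(g(3, 1), g(1, 1))) = 1 + max(1, 1) = 2
depth(g(g(3, g(1, 3)), g(g(3, 1), g(1, 1)))) = 1 + max(2, 2) = 3

3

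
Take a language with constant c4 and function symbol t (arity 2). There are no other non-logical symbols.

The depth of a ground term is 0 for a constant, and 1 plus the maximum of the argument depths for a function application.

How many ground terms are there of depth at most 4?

Let N_k = |{terms of depth ≤ k}|. Then N_0 = 1 and N_k = 1 + N_{k-1}^2 for k ≥ 1 (one summand per function symbol, arity giving the exponent).
N_0 = 1
N_1 = 1 + 1^2 = 2
N_2 = 1 + 2^2 = 5
N_3 = 1 + 5^2 = 26
N_4 = 1 + 26^2 = 677

677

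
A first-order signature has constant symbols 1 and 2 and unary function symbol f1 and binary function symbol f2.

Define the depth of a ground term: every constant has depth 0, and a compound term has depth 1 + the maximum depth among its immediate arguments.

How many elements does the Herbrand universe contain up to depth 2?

74

Count level by level. With function symbols f1/1, f2/2, the terms of depth ≤ k are the 2 constants together with each function applied to depth-≤(k−1) tuples, so N_k = 2 + N_{k-1} + N_{k-1}^2.
N_0 = 2
N_1 = 2 + 2 + 2^2 = 8
N_2 = 2 + 8 + 8^2 = 74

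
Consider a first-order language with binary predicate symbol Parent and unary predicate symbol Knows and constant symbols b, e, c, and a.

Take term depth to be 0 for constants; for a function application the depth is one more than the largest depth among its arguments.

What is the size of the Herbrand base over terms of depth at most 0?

20

First count ground terms of depth ≤ 0.
With no function symbols every ground term is a constant, so there are exactly 4 ground terms at every depth bound.
N_0 = 4
So |H| = 4.
Ground atoms are formed by filling each argument slot of a predicate with a term from H, so an r-ary predicate gives |H|^r atoms:
  Parent: 4^2 = 16;  Knows: 4
Total ground atoms: 16 + 4 = 20.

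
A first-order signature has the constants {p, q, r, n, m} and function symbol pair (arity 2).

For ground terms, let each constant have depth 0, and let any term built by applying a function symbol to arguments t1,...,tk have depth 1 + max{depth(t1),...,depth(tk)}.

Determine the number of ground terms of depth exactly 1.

If N_k denotes the number of depth-≤k ground terms, the 5 constants give N_0 = 5, and each function symbol of arity r contributes N_{k-1}^r new terms at level k: N_k = 5 + N_{k-1}^2.
N_0 = 5
N_1 = 5 + 5^2 = 30
Terms of depth exactly 1: N_1 − N_0 = 30 − 5 = 25.

25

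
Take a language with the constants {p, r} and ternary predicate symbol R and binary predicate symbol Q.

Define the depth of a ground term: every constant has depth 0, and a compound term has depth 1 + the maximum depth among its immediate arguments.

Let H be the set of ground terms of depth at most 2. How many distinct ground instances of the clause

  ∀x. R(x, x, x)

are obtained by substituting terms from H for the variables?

2

Ground terms of depth ≤ 2:
  With no function symbols every ground term is a constant, so there are exactly 2 ground terms at every depth bound.
  N_0 = 2
  N_1 = 2
  N_2 = 2
  Explicitly: p, r.
So there are 2 ground terms available for substitution.
The body mentions the single quantified variable x; since ground terms form a free algebra, no two substitutions collapse to the same formula.
Number of ground instances = 2.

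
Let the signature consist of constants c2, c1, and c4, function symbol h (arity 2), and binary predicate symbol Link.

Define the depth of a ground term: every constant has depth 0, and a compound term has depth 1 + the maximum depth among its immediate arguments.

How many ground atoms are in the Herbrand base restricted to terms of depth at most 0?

First count ground terms of depth ≤ 0.
Let N_k = |{terms of depth ≤ k}|. Then N_0 = 3 and N_k = 3 + N_{k-1}^2 for k ≥ 1 (one summand per function symbol, arity giving the exponent).
N_0 = 3
Explicitly: c2, c1, c4.
So |H| = 3.
Each predicate of arity r yields |H|^r ground atoms (one per choice of an r-tuple from H):
  Link: 3^2 = 9
Total ground atoms: 9.

9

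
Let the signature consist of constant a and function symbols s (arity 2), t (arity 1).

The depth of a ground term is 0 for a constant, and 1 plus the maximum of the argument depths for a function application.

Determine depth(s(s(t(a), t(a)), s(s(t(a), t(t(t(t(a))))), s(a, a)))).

7

depth(t(a)) = 1 + depth(a) = 1 + 0 = 1
depth(s(t(a), t(a))) = 1 + max(1, 1) = 2
depth(t(t(a))) = 1 + depth(t(a)) = 1 + 1 = 2
depth(t(t(t(a)))) = 1 + depth(t(t(a))) = 1 + 2 = 3
depth(t(t(t(t(a))))) = 1 + depth(t(t(t(a)))) = 1 + 3 = 4
depth(s(t(a), t(t(t(t(a)))))) = 1 + max(1, 4) = 5
depth(s(a, a)) = 1 + max(0, 0) = 1
depth(s(s(t(a), t(t(t(t(a))))), s(a, a))) = 1 + max(5, 1) = 6
depth(s(s(t(a), t(a)), s(s(t(a), t(t(t(t(a))))), s(a, a)))) = 1 + max(2, 6) = 7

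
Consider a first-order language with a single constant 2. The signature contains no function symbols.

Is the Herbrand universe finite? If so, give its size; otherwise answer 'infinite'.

1

There are no function symbols, so the only ground term is the single constant.
The Herbrand universe is {2}, finite with 1 element.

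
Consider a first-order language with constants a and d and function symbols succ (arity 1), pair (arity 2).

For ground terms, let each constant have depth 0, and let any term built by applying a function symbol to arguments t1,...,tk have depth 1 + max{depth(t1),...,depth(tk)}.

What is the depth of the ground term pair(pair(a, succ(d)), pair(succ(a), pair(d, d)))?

3

depth(succ(d)) = 1 + depth(d) = 1 + 0 = 1
depth(pair(a, succ(d))) = 1 + max(0, 1) = 2
depth(succ(a)) = 1 + depth(a) = 1 + 0 = 1
depth(pair(d, d)) = 1 + max(0, 0) = 1
depth(pair(succ(a), pair(d, d))) = 1 + max(1, 1) = 2
depth(pair(pair(a, succ(d)), pair(succ(a), pair(d, d)))) = 1 + max(2, 2) = 3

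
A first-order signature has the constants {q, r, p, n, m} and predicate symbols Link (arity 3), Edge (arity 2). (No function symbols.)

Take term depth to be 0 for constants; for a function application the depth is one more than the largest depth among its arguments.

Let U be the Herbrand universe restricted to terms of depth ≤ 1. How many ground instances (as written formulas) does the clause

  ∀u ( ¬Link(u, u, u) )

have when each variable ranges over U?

Ground terms of depth ≤ 1:
  With no function symbols every ground term is a constant, so there are exactly 5 ground terms at every depth bound.
  N_0 = 5
  N_1 = 5
So there are 5 ground terms available for substitution.
The clause has 1 distinct variable (u), which appears in the body. In the free term algebra distinct substitutions yield syntactically distinct ground instances.
Number of ground instances = 5.

5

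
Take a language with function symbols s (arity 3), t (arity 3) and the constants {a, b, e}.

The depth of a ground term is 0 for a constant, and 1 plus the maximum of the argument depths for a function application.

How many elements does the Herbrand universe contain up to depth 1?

Let N_k = |{terms of depth ≤ k}|. Then N_0 = 3 and N_k = 3 + N_{k-1}^3 + N_{k-1}^3 for k ≥ 1 (one summand per function symbol, arity giving the exponent).
N_0 = 3
N_1 = 3 + 3^3 + 3^3 = 57

57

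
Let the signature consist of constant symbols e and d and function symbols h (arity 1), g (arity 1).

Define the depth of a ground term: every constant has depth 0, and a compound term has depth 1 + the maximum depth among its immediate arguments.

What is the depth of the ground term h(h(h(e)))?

depth(h(e)) = 1 + depth(e) = 1 + 0 = 1
depth(h(h(e))) = 1 + depth(h(e)) = 1 + 1 = 2
depth(h(h(h(e)))) = 1 + depth(h(h(e))) = 1 + 2 = 3

3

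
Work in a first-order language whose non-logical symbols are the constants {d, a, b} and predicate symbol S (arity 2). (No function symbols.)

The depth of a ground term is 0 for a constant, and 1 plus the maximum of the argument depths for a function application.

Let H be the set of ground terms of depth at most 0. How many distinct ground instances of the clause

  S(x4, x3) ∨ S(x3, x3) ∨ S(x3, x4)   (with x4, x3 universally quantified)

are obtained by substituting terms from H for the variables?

9

Ground terms of depth ≤ 0:
  With no function symbols every ground term is a constant, so there are exactly 3 ground terms at every depth bound.
  N_0 = 3
So there are 3 ground terms available for substitution.
The clause has 2 distinct variables (x4, x3), each appearing in the body. In the free term algebra distinct substitutions yield syntactically distinct ground instances.
Number of ground instances = 3^2 = 9.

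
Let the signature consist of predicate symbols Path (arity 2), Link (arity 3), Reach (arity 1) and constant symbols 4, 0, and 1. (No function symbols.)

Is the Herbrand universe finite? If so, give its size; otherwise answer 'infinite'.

There are no function symbols, so every ground term is one of the 3 constants.
The Herbrand universe is {4, 0, 1}, which is finite with 3 elements.

3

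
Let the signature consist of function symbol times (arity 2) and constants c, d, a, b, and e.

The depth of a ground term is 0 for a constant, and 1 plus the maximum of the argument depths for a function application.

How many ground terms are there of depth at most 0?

5

If N_k denotes the number of depth-≤k ground terms, the 5 constants give N_0 = 5, and each function symbol of arity r contributes N_{k-1}^r new terms at level k: N_k = 5 + N_{k-1}^2.
N_0 = 5
Explicitly: c, d, a, b, e.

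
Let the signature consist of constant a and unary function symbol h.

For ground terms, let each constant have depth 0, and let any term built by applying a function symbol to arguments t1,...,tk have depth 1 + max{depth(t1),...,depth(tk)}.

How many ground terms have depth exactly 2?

Let N_k = |{terms of depth ≤ k}|. Then N_0 = 1 and N_k = 1 + N_{k-1} for k ≥ 1 (one summand per function symbol, arity giving the exponent).
N_0 = 1
N_1 = 1 + 1 = 2
N_2 = 1 + 2 = 3
Terms of depth exactly 2: N_2 − N_1 = 3 − 2 = 1.

1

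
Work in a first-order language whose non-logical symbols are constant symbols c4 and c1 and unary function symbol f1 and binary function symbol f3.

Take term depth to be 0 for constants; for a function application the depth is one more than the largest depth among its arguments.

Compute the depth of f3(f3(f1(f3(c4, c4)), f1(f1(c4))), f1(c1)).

4

depth(f3(c4, c4)) = 1 + max(0, 0) = 1
depth(f1(f3(c4, c4))) = 1 + depth(f3(c4, c4)) = 1 + 1 = 2
depth(f1(c4)) = 1 + depth(c4) = 1 + 0 = 1
depth(f1(f1(c4))) = 1 + depth(f1(c4)) = 1 + 1 = 2
depth(f3(f1(f3(c4, c4)), f1(f1(c4)))) = 1 + max(2, 2) = 3
depth(f1(c1)) = 1 + depth(c1) = 1 + 0 = 1
depth(f3(f3(f1(f3(c4, c4)), f1(f1(c4))), f1(c1))) = 1 + max(3, 1) = 4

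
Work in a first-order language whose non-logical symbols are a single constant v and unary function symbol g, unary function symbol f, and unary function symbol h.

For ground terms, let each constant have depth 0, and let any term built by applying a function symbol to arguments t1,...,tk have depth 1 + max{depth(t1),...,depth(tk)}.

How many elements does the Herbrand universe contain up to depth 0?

Count level by level. With function symbols g/1, f/1, h/1, the terms of depth ≤ k are the 1 constant together with each function applied to depth-≤(k−1) tuples, so N_k = 1 + N_{k-1} + N_{k-1} + N_{k-1}.
N_0 = 1
Explicitly: v.

1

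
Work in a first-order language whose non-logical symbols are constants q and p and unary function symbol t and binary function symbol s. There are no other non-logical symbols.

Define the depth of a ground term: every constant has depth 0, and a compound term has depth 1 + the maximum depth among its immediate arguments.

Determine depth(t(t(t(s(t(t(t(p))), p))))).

7

depth(t(p)) = 1 + depth(p) = 1 + 0 = 1
depth(t(t(p))) = 1 + depth(t(p)) = 1 + 1 = 2
depth(t(t(t(p)))) = 1 + depth(t(t(p))) = 1 + 2 = 3
depth(s(t(t(t(p))), p)) = 1 + max(3, 0) = 4
depth(t(s(t(t(t(p))), p))) = 1 + depth(s(t(t(t(p))), p)) = 1 + 4 = 5
depth(t(t(s(t(t(t(p))), p)))) = 1 + depth(t(s(t(t(t(p))), p))) = 1 + 5 = 6
depth(t(t(t(s(t(t(t(p))), p))))) = 1 + depth(t(t(s(t(t(t(p))), p)))) = 1 + 6 = 7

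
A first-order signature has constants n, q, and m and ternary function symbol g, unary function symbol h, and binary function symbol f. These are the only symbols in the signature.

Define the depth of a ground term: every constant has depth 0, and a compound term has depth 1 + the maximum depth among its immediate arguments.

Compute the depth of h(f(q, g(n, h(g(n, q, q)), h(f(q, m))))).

depth(g(n, q, q)) = 1 + max(0, 0, 0) = 1
depth(h(g(n, q, q))) = 1 + depth(g(n, q, q)) = 1 + 1 = 2
depth(f(q, m)) = 1 + max(0, 0) = 1
depth(h(f(q, m))) = 1 + depth(f(q, m)) = 1 + 1 = 2
depth(g(n, h(g(n, q, q)), h(f(q, m)))) = 1 + max(0, 2, 2) = 3
depth(f(q, g(n, h(g(n, q, q)), h(f(q, m))))) = 1 + max(0, 3) = 4
depth(h(f(q, g(n, h(g(n, q, q)), h(f(q, m)))))) = 1 + depth(f(q, g(n, h(g(n, q, q)), h(f(q, m))))) = 1 + 4 = 5

5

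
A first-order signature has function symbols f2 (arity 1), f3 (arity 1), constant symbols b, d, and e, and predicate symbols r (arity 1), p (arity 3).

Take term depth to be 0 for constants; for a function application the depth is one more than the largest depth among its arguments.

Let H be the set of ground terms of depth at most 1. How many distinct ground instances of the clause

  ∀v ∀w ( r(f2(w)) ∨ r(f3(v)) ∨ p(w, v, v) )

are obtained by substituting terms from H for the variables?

81

Ground terms of depth ≤ 1:
  Write N_k for the number of ground terms of depth ≤ k. A term of depth ≤ k is either a constant or a function symbol applied to arguments of depth ≤ k−1, so N_k = 3 + N_{k-1} + N_{k-1}.
  N_0 = 3
  N_1 = 3 + 3 + 3 = 9
  Explicitly: b, d, e, f2(b), f2(d), f2(e), f3(b), f3(d), f3(e).
So there are 9 ground terms available for substitution.
The body mentions every one of the 2 quantified variables; since ground terms form a free algebra, no two substitutions collapse to the same formula.
Number of ground instances = 9^2 = 81.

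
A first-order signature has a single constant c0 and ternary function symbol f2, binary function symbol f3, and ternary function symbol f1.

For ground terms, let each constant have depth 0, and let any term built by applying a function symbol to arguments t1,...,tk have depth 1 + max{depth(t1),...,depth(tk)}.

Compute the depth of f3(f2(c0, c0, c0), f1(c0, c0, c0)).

depth(f2(c0, c0, c0)) = 1 + max(0, 0, 0) = 1
depth(f1(c0, c0, c0)) = 1 + max(0, 0, 0) = 1
depth(f3(f2(c0, c0, c0), f1(c0, c0, c0))) = 1 + max(1, 1) = 2

2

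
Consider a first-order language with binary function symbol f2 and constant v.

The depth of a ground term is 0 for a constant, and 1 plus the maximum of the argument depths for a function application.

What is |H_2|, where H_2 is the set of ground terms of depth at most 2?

Let N_k count ground terms of depth at most k. Each non-constant term of depth ≤ k is some function symbol applied to depth-≤(k−1) arguments, giving N_k = 1 + N_{k-1}^2.
N_0 = 1
N_1 = 1 + 1^2 = 2
N_2 = 1 + 2^2 = 5
Explicitly: v, f2(v, v), f2(v, f2(v, v)), f2(f2(v, v), v), f2(f2(v, v), f2(v, v)).

5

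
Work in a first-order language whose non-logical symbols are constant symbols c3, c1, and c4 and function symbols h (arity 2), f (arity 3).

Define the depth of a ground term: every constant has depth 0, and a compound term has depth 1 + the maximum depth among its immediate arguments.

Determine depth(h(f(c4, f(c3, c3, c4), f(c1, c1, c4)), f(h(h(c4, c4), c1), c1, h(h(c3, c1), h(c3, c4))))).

4

depth(f(c3, c3, c4)) = 1 + max(0, 0, 0) = 1
depth(f(c1, c1, c4)) = 1 + max(0, 0, 0) = 1
depth(f(c4, f(c3, c3, c4), f(c1, c1, c4))) = 1 + max(0, 1, 1) = 2
depth(h(c4, c4)) = 1 + max(0, 0) = 1
depth(h(h(c4, c4), c1)) = 1 + max(1, 0) = 2
depth(h(c3, c1)) = 1 + max(0, 0) = 1
depth(h(c3, c4)) = 1 + max(0, 0) = 1
depth(h(h(c3, c1), h(c3, c4))) = 1 + max(1, 1) = 2
depth(f(h(h(c4, c4), c1), c1, h(h(c3, c1), h(c3, c4)))) = 1 + max(2, 0, 2) = 3
depth(h(f(c4, f(c3, c3, c4), f(c1, c1, c4)), f(h(h(c4, c4), c1), c1, h(h(c3, c1), h(c3, c4))))) = 1 + max(2, 3) = 4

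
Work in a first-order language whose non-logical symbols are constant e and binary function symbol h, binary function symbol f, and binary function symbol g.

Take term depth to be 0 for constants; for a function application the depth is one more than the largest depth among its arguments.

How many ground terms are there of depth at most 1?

4

Let N_k = |{terms of depth ≤ k}|. Then N_0 = 1 and N_k = 1 + N_{k-1}^2 + N_{k-1}^2 + N_{k-1}^2 for k ≥ 1 (one summand per function symbol, arity giving the exponent).
N_0 = 1
N_1 = 1 + 1^2 + 1^2 + 1^2 = 4
Explicitly: e, h(e, e), f(e, e), g(e, e).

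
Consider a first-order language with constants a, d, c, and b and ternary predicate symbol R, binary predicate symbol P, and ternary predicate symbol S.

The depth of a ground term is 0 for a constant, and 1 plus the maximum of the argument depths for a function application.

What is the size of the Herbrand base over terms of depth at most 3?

144

First count ground terms of depth ≤ 3.
With no function symbols every ground term is a constant, so there are exactly 4 ground terms at every depth bound.
N_0 = 4
N_1 = 4
N_2 = 4
N_3 = 4
Explicitly: a, d, c, b.
So |H| = 4.
A ground atom is a predicate applied to a tuple of terms from H, so the count is the sum over predicates of |H|^arity:
  R: 4^3 = 64;  P: 4^2 = 16;  S: 4^3 = 64
Total ground atoms: 64 + 16 + 64 = 144.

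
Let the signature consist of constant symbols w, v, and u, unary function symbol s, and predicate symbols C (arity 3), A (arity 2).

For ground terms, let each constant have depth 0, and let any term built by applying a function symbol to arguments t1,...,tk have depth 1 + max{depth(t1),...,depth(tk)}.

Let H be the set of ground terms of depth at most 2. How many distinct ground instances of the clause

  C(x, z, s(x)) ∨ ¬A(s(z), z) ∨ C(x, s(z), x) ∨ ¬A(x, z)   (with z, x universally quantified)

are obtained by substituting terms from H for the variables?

Ground terms of depth ≤ 2:
  Count level by level. With function symbols s/1, the terms of depth ≤ k are the 3 constants together with each function applied to depth-≤(k−1) tuples, so N_k = 3 + N_{k-1}.
  N_0 = 3
  N_1 = 3 + 3 = 6
  N_2 = 3 + 6 = 9
So there are 9 ground terms available for substitution.
The body mentions every one of the 2 quantified variables; since ground terms form a free algebra, no two substitutions collapse to the same formula.
Number of ground instances = 9^2 = 81.

81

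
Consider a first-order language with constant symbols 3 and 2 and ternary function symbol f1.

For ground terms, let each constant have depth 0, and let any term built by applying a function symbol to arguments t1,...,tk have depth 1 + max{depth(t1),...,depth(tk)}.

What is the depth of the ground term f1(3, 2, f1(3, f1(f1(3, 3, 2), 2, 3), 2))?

depth(f1(3, 3, 2)) = 1 + max(0, 0, 0) = 1
depth(f1(f1(3, 3, 2), 2, 3)) = 1 + max(1, 0, 0) = 2
depth(f1(3, f1(f1(3, 3, 2), 2, 3), 2)) = 1 + max(0, 2, 0) = 3
depth(f1(3, 2, f1(3, f1(f1(3, 3, 2), 2, 3), 2))) = 1 + max(0, 0, 3) = 4

4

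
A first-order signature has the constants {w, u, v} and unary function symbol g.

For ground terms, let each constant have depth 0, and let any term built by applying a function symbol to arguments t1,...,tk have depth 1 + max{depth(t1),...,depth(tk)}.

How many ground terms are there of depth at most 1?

Write N_k for the number of ground terms of depth ≤ k. A term of depth ≤ k is either a constant or a function symbol applied to arguments of depth ≤ k−1, so N_k = 3 + N_{k-1}.
N_0 = 3
N_1 = 3 + 3 = 6
Explicitly: w, u, v, g(w), g(u), g(v).

6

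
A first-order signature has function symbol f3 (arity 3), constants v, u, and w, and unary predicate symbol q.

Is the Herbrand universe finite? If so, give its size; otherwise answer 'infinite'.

infinite

The signature has at least one function symbol (f3, arity 3) and at least one constant (v).
Iterating f3 gives infinitely many distinct ground terms: v, f3(v, v, v), f3(f3(v, v, v), f3(v, v, v), f3(v, v, v)), ...
So the Herbrand universe is infinite.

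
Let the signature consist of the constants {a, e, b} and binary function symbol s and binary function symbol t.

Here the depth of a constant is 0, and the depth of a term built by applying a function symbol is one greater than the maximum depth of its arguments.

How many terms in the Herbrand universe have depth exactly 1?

18

Write N_k for the number of ground terms of depth ≤ k. A term of depth ≤ k is either a constant or a function symbol applied to arguments of depth ≤ k−1, so N_k = 3 + N_{k-1}^2 + N_{k-1}^2.
N_0 = 3
N_1 = 3 + 3^2 + 3^2 = 21
Terms of depth exactly 1: N_1 − N_0 = 21 − 3 = 18.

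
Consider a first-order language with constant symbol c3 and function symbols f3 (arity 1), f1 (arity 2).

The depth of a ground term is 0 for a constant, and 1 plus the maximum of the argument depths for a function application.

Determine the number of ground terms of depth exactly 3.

Write N_k for the number of ground terms of depth ≤ k. A term of depth ≤ k is either a constant or a function symbol applied to arguments of depth ≤ k−1, so N_k = 1 + N_{k-1} + N_{k-1}^2.
N_0 = 1
N_1 = 1 + 1 + 1^2 = 3
N_2 = 1 + 3 + 3^2 = 13
N_3 = 1 + 13 + 13^2 = 183
Terms of depth exactly 3: N_3 − N_2 = 183 − 13 = 170.

170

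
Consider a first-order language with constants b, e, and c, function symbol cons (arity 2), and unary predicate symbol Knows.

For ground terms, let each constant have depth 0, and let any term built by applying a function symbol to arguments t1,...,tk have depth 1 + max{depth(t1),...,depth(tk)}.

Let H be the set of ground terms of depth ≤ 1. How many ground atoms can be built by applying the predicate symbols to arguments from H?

First count ground terms of depth ≤ 1.
If N_k denotes the number of depth-≤k ground terms, the 3 constants give N_0 = 3, and each function symbol of arity r contributes N_{k-1}^r new terms at level k: N_k = 3 + N_{k-1}^2.
N_0 = 3
N_1 = 3 + 3^2 = 12
Explicitly: b, e, c, cons(b, b), cons(b, e), cons(b, c), cons(e, b), cons(e, e), cons(e, c), cons(c, b), cons(c, e), cons(c, c).
So |H| = 12.
Each predicate of arity r yields |H|^r ground atoms (one per choice of an r-tuple from H):
  Knows: 12
Total ground atoms: 12.

12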